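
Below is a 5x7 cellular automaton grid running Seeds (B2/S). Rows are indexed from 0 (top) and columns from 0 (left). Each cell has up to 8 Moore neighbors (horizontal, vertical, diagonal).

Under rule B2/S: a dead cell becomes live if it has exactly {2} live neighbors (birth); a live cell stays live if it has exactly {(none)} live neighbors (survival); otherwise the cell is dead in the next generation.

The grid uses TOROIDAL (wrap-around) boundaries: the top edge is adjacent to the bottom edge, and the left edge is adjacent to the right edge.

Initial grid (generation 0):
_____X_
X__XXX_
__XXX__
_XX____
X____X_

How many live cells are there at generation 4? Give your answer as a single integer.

Simulating step by step:
Generation 0 (given above): 12 live cells
Generation 1: 11 live cells
XX_X___
_X_____
X_____X
X____XX
__X_X__
Generation 2: 3 live cells
____X__
_______
_______
___XX__
_______
Generation 3: 3 live cells
_______
_______
___XX__
_______
_____X_
Generation 4: 4 live cells
_______
___XX__
_______
___X_X_
_______
Population at generation 4: 4

Answer: 4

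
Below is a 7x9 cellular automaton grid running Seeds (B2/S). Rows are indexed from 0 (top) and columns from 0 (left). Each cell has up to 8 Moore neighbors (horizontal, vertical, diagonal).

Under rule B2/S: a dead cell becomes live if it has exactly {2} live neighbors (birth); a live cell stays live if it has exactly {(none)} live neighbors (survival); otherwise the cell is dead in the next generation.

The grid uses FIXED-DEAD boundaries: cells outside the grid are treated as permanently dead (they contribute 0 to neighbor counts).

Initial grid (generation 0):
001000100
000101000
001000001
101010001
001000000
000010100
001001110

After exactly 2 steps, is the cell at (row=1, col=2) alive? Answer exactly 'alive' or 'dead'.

Simulating step by step:
Generation 0 (given above): 17 live cells
Generation 1: 16 live cells
000111000
010010110
000001010
000000010
000010010
011000000
000110000
Generation 2: 14 live cells
001000010
001000001
000010000
000011000
011100101
000001000
010000000

Cell (1,2) at generation 2: 1 -> alive

Answer: alive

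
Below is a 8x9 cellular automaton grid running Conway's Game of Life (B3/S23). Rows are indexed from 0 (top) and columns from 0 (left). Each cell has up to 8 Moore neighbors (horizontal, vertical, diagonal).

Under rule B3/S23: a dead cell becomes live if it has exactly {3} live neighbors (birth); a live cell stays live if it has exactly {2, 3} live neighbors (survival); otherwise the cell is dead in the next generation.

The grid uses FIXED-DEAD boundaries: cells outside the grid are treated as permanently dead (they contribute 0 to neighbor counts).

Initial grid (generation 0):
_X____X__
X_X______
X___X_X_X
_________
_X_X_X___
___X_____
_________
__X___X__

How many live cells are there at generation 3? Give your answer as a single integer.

Answer: 8

Derivation:
Simulating step by step:
Generation 0 (given above): 14 live cells
Generation 1: 11 live cells
_X_______
X____X_X_
_X_______
____XX___
__X_X____
__X_X____
_________
_________
Generation 2: 9 live cells
_________
XX_______
____XXX__
___XXX___
____X____
_________
_________
_________
Generation 3: 8 live cells
_________
_____X___
___X__X__
___X__X__
___XXX___
_________
_________
_________
Population at generation 3: 8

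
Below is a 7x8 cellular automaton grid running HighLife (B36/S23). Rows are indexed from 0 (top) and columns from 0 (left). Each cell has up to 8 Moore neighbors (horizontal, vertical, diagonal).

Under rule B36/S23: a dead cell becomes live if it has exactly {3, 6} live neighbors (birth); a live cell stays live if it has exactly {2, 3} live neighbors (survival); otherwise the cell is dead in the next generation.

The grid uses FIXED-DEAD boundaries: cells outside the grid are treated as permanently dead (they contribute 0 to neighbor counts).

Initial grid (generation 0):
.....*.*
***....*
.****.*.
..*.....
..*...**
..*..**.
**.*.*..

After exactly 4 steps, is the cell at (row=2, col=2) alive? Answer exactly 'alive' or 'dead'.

Answer: alive

Derivation:
Simulating step by step:
Generation 0 (given above): 22 live cells
Generation 1: 26 live cells
.*....*.
*...**.*
*.......
.....***
.***.***
..****.*
.**.***.
Generation 2: 19 live cells
.....**.
**...**.
....*..*
.**.**.*
.*..*...
.......*
.**...*.
Generation 3: 22 live cells
.....**.
....*..*
*.***..*
.**.***.
.******.
.**.....
........
Generation 4: 13 live cells
.....**.
....*..*
..*....*
*......*
*.....*.
.*..**..
........

Cell (2,2) at generation 4: 1 -> alive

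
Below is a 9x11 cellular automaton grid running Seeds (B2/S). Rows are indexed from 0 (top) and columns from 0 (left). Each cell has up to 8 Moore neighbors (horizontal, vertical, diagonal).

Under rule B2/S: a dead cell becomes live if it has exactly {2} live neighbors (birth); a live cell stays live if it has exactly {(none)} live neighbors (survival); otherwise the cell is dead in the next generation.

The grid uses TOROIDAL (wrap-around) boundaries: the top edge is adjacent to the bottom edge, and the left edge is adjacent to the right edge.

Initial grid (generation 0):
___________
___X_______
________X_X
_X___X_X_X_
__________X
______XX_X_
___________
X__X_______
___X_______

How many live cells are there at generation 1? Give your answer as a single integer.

Simulating step by step:
Generation 0 (given above): 14 live cells
Generation 1: 22 live cells
__XXX______
_________X_
X_X_X_XX___
______X____
X____X_____
________X_X
______XXX_X
__X_X______
__X_X______
Population at generation 1: 22

Answer: 22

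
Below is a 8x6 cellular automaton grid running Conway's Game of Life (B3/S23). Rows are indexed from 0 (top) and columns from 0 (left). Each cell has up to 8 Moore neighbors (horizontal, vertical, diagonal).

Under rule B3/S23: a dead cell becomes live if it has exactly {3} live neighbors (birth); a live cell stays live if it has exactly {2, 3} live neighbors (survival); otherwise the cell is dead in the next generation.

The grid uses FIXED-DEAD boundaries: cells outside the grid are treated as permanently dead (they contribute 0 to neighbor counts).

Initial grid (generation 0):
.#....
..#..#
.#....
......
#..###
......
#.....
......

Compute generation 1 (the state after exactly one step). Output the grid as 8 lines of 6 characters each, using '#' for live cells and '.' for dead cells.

Simulating step by step:
Generation 0 (given above): 9 live cells
Generation 1: 5 live cells
(generation 1 grid is the final answer)

Answer: ......
.##...
......
....#.
....#.
....#.
......
......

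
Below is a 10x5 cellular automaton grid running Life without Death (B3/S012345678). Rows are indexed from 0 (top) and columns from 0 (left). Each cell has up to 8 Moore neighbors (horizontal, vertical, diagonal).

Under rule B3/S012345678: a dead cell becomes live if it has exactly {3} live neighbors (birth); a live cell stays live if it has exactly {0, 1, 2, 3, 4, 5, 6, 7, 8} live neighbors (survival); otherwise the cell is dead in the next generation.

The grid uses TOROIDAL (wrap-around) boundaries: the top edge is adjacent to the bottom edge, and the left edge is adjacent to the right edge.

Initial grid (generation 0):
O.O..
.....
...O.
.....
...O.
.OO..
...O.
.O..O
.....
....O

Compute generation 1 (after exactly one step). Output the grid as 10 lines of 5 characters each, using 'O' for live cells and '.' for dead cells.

Answer: O.O..
.....
...O.
.....
..OO.
.OOO.
OO.O.
.O..O
O....
....O

Derivation:
Simulating step by step:
Generation 0 (given above): 10 live cells
Generation 1: 15 live cells
(generation 1 grid is the final answer)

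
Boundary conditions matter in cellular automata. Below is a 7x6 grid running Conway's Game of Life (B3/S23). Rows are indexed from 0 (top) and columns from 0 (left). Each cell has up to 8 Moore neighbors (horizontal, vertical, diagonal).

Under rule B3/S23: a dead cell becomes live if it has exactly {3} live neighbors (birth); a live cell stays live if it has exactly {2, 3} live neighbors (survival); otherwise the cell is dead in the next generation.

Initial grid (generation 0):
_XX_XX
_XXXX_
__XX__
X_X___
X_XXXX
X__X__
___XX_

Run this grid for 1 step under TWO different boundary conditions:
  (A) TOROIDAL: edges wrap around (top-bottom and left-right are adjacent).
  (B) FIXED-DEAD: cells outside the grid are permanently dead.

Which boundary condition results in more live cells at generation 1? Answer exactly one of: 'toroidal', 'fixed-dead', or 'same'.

Under TOROIDAL boundary, generation 1:
XX___X
X____X
____X_
X_____
X_X_X_
XX____
XX____
Population = 14

Under FIXED-DEAD boundary, generation 1:
_X__XX
_____X
____X_
______
X_X_X_
_X___X
___XX_
Population = 12

Comparison: toroidal=14, fixed-dead=12 -> toroidal

Answer: toroidal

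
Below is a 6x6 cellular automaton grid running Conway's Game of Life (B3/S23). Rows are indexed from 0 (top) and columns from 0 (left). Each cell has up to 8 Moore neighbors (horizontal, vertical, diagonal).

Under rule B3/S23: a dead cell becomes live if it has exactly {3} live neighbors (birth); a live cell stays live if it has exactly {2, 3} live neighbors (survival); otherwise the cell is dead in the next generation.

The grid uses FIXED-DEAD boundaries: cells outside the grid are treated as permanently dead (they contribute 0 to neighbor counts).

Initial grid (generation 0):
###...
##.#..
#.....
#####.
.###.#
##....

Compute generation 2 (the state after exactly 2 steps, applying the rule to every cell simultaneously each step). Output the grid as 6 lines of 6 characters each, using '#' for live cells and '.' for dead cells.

Simulating step by step:
Generation 0 (given above): 18 live cells
Generation 1: 7 live cells
#.#...
......
....#.
#...#.
......
##....
Generation 2: 2 live cells
(generation 2 grid is the final answer)

Answer: ......
......
......
......
##....
......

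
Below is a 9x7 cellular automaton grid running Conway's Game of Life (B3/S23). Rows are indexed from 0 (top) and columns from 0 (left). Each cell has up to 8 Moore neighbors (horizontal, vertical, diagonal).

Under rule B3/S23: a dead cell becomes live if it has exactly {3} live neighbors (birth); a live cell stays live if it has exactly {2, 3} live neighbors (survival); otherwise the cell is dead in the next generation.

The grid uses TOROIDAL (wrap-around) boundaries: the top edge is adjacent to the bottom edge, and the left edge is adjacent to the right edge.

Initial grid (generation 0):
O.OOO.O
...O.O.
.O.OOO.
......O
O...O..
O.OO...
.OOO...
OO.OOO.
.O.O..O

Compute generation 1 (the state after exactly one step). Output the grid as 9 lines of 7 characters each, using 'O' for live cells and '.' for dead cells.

Simulating step by step:
Generation 0 (given above): 28 live cells
Generation 1: 21 live cells
(generation 1 grid is the final answer)

Answer: OO....O
OO.....
..OO.OO
O..O..O
OO.O..O
O...O..
......O
.....OO
.......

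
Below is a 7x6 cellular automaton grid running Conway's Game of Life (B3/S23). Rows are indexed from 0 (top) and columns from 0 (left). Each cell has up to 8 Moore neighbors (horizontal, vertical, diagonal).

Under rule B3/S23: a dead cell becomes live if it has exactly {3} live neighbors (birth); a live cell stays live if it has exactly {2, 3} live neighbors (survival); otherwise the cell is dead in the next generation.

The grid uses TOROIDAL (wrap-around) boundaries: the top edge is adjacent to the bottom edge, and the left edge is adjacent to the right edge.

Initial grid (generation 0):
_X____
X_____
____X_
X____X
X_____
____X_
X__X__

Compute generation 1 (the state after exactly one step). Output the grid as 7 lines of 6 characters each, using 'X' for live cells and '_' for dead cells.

Answer: XX____
______
X_____
X____X
X_____
_____X
______

Derivation:
Simulating step by step:
Generation 0 (given above): 9 live cells
Generation 1: 7 live cells
(generation 1 grid is the final answer)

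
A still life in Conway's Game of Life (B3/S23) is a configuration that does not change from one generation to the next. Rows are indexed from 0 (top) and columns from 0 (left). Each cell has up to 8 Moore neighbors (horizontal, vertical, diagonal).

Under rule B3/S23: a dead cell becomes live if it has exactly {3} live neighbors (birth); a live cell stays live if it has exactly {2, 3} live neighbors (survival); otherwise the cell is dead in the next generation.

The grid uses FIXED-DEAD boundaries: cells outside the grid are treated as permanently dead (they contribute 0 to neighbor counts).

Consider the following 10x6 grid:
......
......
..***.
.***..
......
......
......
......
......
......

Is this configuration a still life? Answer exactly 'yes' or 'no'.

Compute generation 1 and compare to generation 0 (given above):
Generation 1:
......
...*..
.*..*.
.*..*.
..*...
......
......
......
......
......
Cell (1,3) differs: gen0=0 vs gen1=1 -> NOT a still life.

Answer: no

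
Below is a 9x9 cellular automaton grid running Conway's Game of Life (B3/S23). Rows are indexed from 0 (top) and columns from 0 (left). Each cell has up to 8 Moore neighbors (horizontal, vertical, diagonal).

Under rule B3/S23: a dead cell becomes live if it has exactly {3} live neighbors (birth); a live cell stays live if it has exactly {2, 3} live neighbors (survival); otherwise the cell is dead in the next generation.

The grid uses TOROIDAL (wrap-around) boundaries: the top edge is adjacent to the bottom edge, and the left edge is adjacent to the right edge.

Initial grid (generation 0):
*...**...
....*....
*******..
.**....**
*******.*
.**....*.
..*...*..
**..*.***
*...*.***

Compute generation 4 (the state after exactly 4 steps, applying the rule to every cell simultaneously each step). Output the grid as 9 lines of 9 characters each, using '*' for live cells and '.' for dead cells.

Simulating step by step:
Generation 0 (given above): 39 live cells
Generation 1: 28 live cells
*..**.**.
*.*...*..
*...*****
.........
....***..
....*..**
..**.**..
.*.*.....
...**....
Generation 2: 26 live cells
.**.*.***
*........
**...****
........*
....****.
.......*.
..**.***.
.....*...
.....*...
Generation 3: 24 live cells
**...****
..*......
.*....**.
....*....
.....****
...*....*
....**.*.
.....*...
....**.*.
Generation 4: 21 live cells
(generation 4 grid is the final answer)

Answer: **..**.**
..*..*...
.........
........*
....*****
........*
....***..
.........
*...*..*.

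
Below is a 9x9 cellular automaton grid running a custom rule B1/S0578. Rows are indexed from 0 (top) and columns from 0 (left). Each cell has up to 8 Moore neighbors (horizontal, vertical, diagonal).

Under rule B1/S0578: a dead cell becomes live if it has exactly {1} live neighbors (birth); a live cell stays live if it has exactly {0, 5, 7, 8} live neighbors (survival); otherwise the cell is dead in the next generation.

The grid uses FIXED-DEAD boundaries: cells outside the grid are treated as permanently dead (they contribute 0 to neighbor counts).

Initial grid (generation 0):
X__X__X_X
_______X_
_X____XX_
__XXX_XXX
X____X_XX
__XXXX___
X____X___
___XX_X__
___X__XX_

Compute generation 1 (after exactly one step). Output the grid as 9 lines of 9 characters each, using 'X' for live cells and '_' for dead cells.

Simulating step by step:
Generation 0 (given above): 30 live cells
Generation 1: 18 live cells
(generation 1 grid is the final answer)

Answer: XXXXXX___
___XX____
X______X_
______X__
X________
_________
X______X_
XX______X
________X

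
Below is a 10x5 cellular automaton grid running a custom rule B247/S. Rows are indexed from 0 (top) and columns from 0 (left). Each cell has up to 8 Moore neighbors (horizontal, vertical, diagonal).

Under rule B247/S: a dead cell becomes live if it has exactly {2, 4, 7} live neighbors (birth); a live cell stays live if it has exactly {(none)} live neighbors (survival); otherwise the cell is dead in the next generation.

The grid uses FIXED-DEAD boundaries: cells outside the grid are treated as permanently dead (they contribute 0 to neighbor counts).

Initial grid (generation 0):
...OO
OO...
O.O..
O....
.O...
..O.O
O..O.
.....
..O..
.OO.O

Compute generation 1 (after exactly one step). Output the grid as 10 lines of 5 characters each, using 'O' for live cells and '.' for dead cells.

Simulating step by step:
Generation 0 (given above): 16 live cells
Generation 1: 16 live cells
(generation 1 grid is the final answer)

Answer: OOO..
....O
.....
.OO..
O.OO.
O....
.OO.O
.OOO.
.....
.....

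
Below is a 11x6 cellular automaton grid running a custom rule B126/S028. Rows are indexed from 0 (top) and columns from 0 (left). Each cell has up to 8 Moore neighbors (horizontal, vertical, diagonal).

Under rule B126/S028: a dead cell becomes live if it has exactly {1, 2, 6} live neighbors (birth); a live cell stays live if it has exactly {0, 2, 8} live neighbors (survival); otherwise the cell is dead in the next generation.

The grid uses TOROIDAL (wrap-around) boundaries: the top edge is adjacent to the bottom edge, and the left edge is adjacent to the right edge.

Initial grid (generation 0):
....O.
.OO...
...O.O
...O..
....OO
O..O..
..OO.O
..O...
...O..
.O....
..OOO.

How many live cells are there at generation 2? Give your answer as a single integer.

Answer: 15

Derivation:
Simulating step by step:
Generation 0 (given above): 19 live cells
Generation 1: 33 live cells
O...OO
O.O..O
OO.O.O
O.OO..
OOO..O
OO....
O.....
OO...O
OO..O.
O....O
OOO.OO
Generation 2: 15 live cells
.O....
..O...
......
......
....O.
...OO.
..O.O.
..OOO.
..OOOO
.O....
......
Population at generation 2: 15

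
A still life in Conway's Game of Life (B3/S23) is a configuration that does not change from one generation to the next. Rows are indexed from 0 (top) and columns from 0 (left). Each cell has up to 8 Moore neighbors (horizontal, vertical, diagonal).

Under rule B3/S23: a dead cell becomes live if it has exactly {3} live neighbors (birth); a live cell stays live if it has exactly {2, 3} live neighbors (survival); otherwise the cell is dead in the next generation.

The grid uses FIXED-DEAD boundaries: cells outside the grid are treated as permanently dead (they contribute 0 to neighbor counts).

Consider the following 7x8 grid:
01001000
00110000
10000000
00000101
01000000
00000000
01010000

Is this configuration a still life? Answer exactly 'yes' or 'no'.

Compute generation 1 and compare to generation 0 (given above):
Generation 1:
00110000
01110000
00000000
00000000
00000000
00100000
00000000
Cell (0,1) differs: gen0=1 vs gen1=0 -> NOT a still life.

Answer: no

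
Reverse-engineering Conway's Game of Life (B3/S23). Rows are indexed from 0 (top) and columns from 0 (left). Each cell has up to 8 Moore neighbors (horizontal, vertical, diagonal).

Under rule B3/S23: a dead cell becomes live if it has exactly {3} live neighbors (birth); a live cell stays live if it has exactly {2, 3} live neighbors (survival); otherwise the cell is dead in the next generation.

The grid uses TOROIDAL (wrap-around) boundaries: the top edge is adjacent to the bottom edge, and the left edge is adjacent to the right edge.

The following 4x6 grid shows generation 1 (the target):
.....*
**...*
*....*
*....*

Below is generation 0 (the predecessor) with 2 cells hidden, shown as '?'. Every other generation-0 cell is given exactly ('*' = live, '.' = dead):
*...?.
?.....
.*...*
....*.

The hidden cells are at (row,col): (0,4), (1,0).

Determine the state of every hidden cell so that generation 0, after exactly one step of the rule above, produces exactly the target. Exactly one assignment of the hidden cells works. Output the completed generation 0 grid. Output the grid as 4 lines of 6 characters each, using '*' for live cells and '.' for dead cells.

Answer: *.....
*.....
.*...*
....*.

Derivation:
Hidden generation-0 cells (in order): (0,4), (1,0).
A hidden cell only influences target cells in its own 3x3 neighborhood. Try each of the 2^2 = 4 assignments, step the completed generation 0 forward once under B3/S23, and compare with the target:
  (0,4)=. (1,0)=. -> step gives (0,5)='.' but target has '*' -> reject
  (0,4)=. (1,0)=* -> step reproduces the target at every cell -> ACCEPT
  (0,4)=* (1,0)=. -> step gives (1,1)='.' but target has '*' -> reject
  (0,4)=* (1,0)=* -> step gives (0,5)='.' but target has '*' -> reject
Unique solution: (0,4)=dead, (1,0)=live.
Check: live-neighbor counts of every cell in the completed generation 0:
120113
331013
311122
321113
Applying B3/S23 to generation 0 with these counts gives:
.....*
**...*
*....*
*....*
which matches the target exactly.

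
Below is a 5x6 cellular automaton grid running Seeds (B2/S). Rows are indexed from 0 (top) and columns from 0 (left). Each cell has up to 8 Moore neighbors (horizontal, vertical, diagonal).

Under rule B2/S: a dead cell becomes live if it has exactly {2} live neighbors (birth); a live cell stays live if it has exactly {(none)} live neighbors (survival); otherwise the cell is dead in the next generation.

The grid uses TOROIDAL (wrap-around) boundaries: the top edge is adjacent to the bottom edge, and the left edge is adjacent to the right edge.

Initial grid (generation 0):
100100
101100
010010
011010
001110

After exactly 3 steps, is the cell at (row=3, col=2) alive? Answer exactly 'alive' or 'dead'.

Answer: alive

Derivation:
Simulating step by step:
Generation 0 (given above): 13 live cells
Generation 1: 2 live cells
000000
000000
000000
100000
100000
Generation 2: 4 live cells
000000
000000
000000
010001
010001
Generation 3: 6 live cells
100000
000000
100000
001010
001010

Cell (3,2) at generation 3: 1 -> alive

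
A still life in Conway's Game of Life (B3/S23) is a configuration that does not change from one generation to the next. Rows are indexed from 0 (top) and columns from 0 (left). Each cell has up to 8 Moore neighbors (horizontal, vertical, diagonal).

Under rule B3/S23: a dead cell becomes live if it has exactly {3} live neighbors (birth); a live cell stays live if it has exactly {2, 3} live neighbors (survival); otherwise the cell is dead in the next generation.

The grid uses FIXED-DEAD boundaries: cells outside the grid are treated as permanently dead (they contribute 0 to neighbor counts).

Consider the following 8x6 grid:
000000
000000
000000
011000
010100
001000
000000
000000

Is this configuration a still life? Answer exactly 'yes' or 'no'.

Answer: yes

Derivation:
Compute generation 1 and compare to generation 0 (given above):
Generation 1:
000000
000000
000000
011000
010100
001000
000000
000000
The grids are IDENTICAL -> still life.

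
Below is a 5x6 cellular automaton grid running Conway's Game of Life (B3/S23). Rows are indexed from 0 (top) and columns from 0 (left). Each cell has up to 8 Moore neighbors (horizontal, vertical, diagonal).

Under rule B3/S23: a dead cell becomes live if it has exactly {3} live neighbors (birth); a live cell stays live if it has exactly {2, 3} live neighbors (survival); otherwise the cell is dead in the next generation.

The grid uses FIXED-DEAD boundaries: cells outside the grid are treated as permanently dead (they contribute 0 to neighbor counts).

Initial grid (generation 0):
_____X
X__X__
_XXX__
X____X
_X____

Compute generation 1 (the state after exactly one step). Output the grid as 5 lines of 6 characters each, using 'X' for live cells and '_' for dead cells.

Answer: ______
_X_XX_
XXXXX_
X_____
______

Derivation:
Simulating step by step:
Generation 0 (given above): 9 live cells
Generation 1: 9 live cells
(generation 1 grid is the final answer)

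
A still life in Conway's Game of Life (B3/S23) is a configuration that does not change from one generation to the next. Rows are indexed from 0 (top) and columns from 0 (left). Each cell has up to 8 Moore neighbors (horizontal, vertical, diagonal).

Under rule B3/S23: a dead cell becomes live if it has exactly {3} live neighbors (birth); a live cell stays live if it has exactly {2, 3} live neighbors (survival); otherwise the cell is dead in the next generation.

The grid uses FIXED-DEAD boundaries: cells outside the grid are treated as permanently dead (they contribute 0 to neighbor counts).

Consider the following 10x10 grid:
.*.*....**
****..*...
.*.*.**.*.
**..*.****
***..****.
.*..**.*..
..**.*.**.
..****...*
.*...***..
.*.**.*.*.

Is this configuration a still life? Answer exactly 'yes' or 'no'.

Compute generation 1 and compare to generation 0 (given above):
Generation 1:
**.*......
*..*.**.**
...*....**
...**....*
..**.....*
*.........
.*.....**.
.*........
.*.....**.
..*.*.*...
Cell (0,0) differs: gen0=0 vs gen1=1 -> NOT a still life.

Answer: no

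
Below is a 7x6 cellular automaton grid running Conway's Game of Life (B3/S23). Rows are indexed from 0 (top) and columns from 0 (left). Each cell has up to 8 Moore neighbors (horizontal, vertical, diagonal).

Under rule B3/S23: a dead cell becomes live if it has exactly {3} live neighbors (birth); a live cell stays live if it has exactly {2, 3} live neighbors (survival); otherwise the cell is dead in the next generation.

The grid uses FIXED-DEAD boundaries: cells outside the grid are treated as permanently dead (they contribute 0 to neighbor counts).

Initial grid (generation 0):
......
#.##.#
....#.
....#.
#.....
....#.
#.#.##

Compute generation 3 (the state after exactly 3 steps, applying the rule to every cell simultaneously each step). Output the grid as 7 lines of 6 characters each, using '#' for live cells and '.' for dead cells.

Simulating step by step:
Generation 0 (given above): 12 live cells
Generation 1: 11 live cells
......
...##.
....##
......
......
.#.###
...###
Generation 2: 13 live cells
......
...###
...###
......
....#.
..##.#
..##.#
Generation 3: 13 live cells
(generation 3 grid is the final answer)

Answer: ....#.
...#.#
...#.#
...#.#
...##.
..#..#
..##..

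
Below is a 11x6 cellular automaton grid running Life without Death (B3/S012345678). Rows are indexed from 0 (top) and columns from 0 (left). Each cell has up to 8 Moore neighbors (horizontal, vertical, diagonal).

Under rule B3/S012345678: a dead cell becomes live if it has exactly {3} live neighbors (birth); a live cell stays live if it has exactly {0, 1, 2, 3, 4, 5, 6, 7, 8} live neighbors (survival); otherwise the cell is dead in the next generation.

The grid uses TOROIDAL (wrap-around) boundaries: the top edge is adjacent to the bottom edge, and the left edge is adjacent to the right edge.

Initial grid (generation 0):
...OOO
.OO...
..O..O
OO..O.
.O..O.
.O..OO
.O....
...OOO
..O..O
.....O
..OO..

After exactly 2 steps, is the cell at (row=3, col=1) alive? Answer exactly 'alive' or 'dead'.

Answer: alive

Derivation:
Simulating step by step:
Generation 0 (given above): 24 live cells
Generation 1: 43 live cells
.O.OOO
OOO..O
..OO.O
OOOOO.
.OOOO.
.OO.OO
.OOO..
O.OOOO
O.OO.O
..OOOO
..OO.O
Generation 2: 44 live cells
.O.OOO
OOO..O
..OO.O
OOOOO.
.OOOO.
.OO.OO
.OOO..
O.OOOO
O.OO.O
..OOOO
.OOO.O

Cell (3,1) at generation 2: 1 -> alive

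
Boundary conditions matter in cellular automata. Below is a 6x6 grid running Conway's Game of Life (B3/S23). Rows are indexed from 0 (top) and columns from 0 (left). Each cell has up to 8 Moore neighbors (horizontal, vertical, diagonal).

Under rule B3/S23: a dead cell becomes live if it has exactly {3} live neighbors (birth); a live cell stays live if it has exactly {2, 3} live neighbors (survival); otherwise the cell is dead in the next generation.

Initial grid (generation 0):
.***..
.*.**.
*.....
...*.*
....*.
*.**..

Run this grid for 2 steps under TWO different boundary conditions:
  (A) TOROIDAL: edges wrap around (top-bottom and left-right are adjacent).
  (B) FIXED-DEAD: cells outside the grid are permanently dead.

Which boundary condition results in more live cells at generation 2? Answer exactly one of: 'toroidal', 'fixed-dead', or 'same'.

Under TOROIDAL boundary, generation 2:
**.**.
...**.
..*...
.**...
......
...**.
Population = 11

Under FIXED-DEAD boundary, generation 2:
**.**.
**....
.**...
..*.*.
....*.
...*..
Population = 12

Comparison: toroidal=11, fixed-dead=12 -> fixed-dead

Answer: fixed-dead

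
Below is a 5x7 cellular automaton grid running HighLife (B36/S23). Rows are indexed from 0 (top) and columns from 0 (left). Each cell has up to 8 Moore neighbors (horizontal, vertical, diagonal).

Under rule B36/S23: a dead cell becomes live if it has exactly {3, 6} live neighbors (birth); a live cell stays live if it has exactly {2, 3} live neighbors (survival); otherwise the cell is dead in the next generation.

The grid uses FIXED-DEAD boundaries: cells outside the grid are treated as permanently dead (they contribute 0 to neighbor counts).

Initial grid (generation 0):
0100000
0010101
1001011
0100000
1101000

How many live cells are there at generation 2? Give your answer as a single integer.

Answer: 11

Derivation:
Simulating step by step:
Generation 0 (given above): 12 live cells
Generation 1: 16 live cells
0000000
0111101
0111111
0100100
1110000
Generation 2: 11 live cells
0011000
0100001
1000001
0010100
1110000
Population at generation 2: 11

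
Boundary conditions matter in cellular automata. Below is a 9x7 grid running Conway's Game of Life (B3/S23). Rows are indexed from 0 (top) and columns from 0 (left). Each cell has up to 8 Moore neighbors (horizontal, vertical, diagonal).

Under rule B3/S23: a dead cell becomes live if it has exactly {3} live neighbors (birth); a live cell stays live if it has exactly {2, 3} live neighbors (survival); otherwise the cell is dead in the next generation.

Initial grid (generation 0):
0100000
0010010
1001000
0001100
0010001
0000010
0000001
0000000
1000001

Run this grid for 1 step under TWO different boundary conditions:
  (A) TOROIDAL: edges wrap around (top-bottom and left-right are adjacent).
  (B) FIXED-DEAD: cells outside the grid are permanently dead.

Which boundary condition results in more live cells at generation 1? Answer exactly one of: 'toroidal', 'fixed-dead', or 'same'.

Answer: toroidal

Derivation:
Under TOROIDAL boundary, generation 1:
1100001
0110000
0011000
0011100
0001110
0000011
0000000
1000001
1000000
Population = 18

Under FIXED-DEAD boundary, generation 1:
0000000
0110000
0011000
0011100
0001110
0000011
0000000
0000000
0000000
Population = 12

Comparison: toroidal=18, fixed-dead=12 -> toroidal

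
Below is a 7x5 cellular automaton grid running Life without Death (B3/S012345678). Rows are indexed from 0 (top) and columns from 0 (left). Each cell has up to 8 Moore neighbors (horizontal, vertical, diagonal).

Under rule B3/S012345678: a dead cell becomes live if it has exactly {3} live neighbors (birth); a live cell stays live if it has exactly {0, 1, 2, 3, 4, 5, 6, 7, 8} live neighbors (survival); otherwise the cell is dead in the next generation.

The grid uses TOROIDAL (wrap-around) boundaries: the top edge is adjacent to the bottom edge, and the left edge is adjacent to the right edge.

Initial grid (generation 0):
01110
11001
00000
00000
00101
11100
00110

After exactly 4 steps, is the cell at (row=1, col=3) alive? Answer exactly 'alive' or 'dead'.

Simulating step by step:
Generation 0 (given above): 13 live cells
Generation 1: 20 live cells
01110
11011
10000
00000
10111
11101
10111
Generation 2: 24 live cells
01110
11011
11000
11010
10111
11101
10111
Generation 3: 25 live cells
01110
11011
11010
11010
10111
11101
10111
Generation 4: 25 live cells
01110
11011
11010
11010
10111
11101
10111

Cell (1,3) at generation 4: 1 -> alive

Answer: alive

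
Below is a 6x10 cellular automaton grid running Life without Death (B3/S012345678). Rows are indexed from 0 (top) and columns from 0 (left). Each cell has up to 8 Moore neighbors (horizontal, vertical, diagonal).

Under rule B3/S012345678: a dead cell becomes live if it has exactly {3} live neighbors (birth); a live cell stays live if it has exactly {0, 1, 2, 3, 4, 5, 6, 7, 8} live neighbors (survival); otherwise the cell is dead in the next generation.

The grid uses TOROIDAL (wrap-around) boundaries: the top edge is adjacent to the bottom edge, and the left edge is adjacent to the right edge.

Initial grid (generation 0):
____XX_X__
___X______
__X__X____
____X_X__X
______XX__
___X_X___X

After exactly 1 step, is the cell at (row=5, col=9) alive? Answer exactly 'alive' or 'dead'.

Simulating step by step:
Generation 0 (given above): 14 live cells
Generation 1: 25 live cells
___XXXXX__
___X_XX___
__XXXX____
____X_XX_X
____X_XXX_
___X_X_XXX

Cell (5,9) at generation 1: 1 -> alive

Answer: alive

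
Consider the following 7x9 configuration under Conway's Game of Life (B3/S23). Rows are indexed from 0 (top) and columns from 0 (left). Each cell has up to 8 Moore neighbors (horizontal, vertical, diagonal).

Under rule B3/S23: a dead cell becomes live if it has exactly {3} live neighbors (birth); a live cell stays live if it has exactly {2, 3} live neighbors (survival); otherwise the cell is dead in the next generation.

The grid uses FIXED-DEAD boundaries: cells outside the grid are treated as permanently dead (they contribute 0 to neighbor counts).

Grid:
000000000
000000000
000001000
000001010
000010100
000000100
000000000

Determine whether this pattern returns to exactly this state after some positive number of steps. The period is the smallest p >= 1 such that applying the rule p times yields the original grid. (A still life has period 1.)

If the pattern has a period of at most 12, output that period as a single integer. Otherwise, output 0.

Answer: 2

Derivation:
Simulating and comparing each generation to the original:
Gen 0 (original, given above): 6 live cells
Gen 1: 6 live cells, differs from original
Gen 2: 6 live cells, MATCHES original -> period = 2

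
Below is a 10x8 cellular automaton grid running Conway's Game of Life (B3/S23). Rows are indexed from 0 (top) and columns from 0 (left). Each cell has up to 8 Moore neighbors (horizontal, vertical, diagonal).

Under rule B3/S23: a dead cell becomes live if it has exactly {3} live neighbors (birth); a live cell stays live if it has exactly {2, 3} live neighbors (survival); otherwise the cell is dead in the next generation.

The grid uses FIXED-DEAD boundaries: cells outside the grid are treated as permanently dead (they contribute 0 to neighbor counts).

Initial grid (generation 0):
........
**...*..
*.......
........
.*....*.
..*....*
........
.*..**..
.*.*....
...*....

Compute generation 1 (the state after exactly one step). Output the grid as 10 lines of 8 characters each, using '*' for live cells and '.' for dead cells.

Simulating step by step:
Generation 0 (given above): 14 live cells
Generation 1: 8 live cells
(generation 1 grid is the final answer)

Answer: ........
**......
**......
........
........
........
........
..*.*...
...*....
..*.....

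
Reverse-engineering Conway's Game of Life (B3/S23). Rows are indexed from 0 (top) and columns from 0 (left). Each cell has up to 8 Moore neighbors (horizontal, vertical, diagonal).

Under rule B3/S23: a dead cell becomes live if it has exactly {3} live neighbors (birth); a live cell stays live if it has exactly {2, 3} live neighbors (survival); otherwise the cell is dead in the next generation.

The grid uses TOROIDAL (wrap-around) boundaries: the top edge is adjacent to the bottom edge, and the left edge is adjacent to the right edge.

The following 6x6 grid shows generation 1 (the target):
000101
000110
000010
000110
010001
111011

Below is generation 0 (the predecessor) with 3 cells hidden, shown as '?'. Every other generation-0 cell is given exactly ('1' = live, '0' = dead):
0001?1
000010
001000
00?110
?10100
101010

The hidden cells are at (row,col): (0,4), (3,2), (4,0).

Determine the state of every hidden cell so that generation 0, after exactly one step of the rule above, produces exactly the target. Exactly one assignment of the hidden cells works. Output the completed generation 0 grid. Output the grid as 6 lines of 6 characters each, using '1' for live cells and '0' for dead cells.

Hidden generation-0 cells (in order): (0,4), (3,2), (4,0).
A hidden cell only influences target cells in its own 3x3 neighborhood. Try each of the 2^3 = 8 assignments, step the completed generation 0 forward once under B3/S23, and compare with the target:
  (0,4)=0 (3,2)=0 (4,0)=0 -> step reproduces the target at every cell -> ACCEPT
  (0,4)=0 (3,2)=0 (4,0)=1 -> step gives (3,1)='1' but target has '0' -> reject
  (0,4)=0 (3,2)=1 (4,0)=0 -> step gives (2,2)='1' but target has '0' -> reject
  (0,4)=0 (3,2)=1 (4,0)=1 -> step gives (2,2)='1' but target has '0' -> reject
  (0,4)=1 (3,2)=0 (4,0)=0 -> step gives (0,3)='0' but target has '1' -> reject
  (0,4)=1 (3,2)=0 (4,0)=1 -> step gives (0,3)='0' but target has '1' -> reject
  (0,4)=1 (3,2)=1 (4,0)=0 -> step gives (0,3)='0' but target has '1' -> reject
  (0,4)=1 (3,2)=1 (4,0)=1 -> step gives (0,3)='0' but target has '1' -> reject
Unique solution: (0,4)=dead, (3,2)=dead, (4,0)=dead.
Check: live-neighbor counts of every cell in the completed generation 0:
222343
112322
011432
124321
224443
233433
Applying B3/S23 to generation 0 with these counts gives:
000101
000110
000010
000110
010001
111011
which matches the target exactly.

Answer: 000101
000010
001000
000110
010100
101010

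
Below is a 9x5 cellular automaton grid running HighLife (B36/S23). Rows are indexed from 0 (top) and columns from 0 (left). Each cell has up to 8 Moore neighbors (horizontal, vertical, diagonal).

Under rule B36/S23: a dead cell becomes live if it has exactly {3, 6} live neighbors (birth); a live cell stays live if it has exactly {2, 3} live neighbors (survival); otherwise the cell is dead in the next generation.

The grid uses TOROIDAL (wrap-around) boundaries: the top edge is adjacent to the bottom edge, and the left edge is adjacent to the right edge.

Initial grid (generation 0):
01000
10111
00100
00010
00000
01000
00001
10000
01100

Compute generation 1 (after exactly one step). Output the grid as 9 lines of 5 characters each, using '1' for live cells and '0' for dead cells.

Answer: 00001
10111
01100
00000
00000
00000
10000
11000
11100

Derivation:
Simulating step by step:
Generation 0 (given above): 12 live cells
Generation 1: 13 live cells
(generation 1 grid is the final answer)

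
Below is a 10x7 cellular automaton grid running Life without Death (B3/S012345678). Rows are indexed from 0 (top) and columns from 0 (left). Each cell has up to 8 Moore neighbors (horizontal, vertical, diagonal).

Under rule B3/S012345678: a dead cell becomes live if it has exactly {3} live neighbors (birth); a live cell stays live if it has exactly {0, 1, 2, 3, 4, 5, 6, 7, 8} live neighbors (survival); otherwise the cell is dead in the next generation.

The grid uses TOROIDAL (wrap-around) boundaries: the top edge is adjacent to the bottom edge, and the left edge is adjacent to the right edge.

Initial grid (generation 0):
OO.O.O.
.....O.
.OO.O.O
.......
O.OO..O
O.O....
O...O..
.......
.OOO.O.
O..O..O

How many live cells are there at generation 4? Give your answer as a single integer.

Simulating step by step:
Generation 0 (given above): 24 live cells
Generation 1: 38 live cells
OOOO.O.
...O.O.
.OO.OOO
.....OO
O.OO..O
O.O....
OO..O..
.OOOO..
OOOOOOO
O..O.OO
Generation 2: 41 live cells
OOOO.O.
...O.O.
OOOOOOO
.....OO
O.OO.OO
O.O....
OO..O..
.OOOO..
OOOOOOO
O..O.OO
Generation 3: 44 live cells
OOOO.O.
...O.O.
OOOOOOO
.....OO
O.OOOOO
O.O.OO.
OO..O..
.OOOO..
OOOOOOO
O..O.OO
Generation 4: 45 live cells
OOOO.O.
...O.O.
OOOOOOO
.....OO
O.OOOOO
O.O.OO.
OO..O.O
.OOOO..
OOOOOOO
O..O.OO
Population at generation 4: 45

Answer: 45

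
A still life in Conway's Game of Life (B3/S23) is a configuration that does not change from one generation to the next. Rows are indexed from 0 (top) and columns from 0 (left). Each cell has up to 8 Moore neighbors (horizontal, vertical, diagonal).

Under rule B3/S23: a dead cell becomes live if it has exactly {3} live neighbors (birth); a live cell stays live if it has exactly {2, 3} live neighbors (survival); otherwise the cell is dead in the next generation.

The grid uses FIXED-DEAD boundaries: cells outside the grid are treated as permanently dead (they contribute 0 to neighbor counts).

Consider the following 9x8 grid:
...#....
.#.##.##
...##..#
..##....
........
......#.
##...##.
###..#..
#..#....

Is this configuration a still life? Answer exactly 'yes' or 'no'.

Answer: no

Derivation:
Compute generation 1 and compare to generation 0 (given above):
Generation 1:
..###...
.....###
.....###
..###...
........
.....##.
#.#..##.
..#.###.
#.#.....
Cell (0,2) differs: gen0=0 vs gen1=1 -> NOT a still life.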